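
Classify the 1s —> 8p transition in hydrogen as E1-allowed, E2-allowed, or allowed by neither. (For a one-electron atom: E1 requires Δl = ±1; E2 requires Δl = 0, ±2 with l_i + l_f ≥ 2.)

E1

Δl = 1 − 0 = +1; l_i + l_f = 1.
E1 (Δl = ±1): satisfied.
E2 (Δl = 0,±2, l_i+l_f ≥ 2): not satisfied.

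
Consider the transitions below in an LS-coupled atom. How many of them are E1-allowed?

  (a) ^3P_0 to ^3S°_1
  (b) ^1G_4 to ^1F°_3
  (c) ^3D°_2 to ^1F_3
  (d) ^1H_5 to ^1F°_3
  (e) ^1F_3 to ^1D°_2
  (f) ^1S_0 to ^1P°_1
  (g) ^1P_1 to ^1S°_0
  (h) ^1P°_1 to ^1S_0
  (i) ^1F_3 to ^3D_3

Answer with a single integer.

6

(a) allowed
(b) allowed
(c) forbidden (ΔS fails)
(d) forbidden (ΔL, ΔJ fail)
(e) allowed
(f) allowed
(g) allowed
(h) allowed
(i) forbidden (parity, ΔS fail)
Total allowed: 6 of 9.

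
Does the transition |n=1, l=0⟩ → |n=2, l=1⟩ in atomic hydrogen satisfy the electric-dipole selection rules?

allowed

l: 0 → 1 (Δl = +1). Δl = ±1 satisfied.
All E1 selection rules are satisfied.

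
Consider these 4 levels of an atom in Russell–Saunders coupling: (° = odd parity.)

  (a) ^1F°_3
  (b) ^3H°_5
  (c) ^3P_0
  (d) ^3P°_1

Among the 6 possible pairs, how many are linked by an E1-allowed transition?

1

(a)–(b): forbidden (parity, ΔS, ΔL, ΔJ).
(a)–(c): forbidden (ΔS, ΔL, ΔJ).
(a)–(d): forbidden (parity, ΔS, ΔL, ΔJ).
(b)–(c): forbidden (ΔL, ΔJ).
(b)–(d): forbidden (parity, ΔL, ΔJ).
(c)–(d): allowed.
Allowed pairs: 1 of 6.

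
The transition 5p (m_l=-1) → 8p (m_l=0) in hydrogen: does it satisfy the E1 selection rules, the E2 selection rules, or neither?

E2

Δl = 1 − 1 = +0; l_i + l_f = 2.
Δm_l = +1.
E1 (Δl = ±1, |Δm_l| ≤ 1): not satisfied.
E2 (Δl = 0,±2, l_i+l_f ≥ 2, |Δm_l| ≤ 2): satisfied.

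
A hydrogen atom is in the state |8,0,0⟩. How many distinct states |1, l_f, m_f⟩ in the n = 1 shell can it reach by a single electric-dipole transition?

E1 requires l_f ∈ {-1, 1}, but neither lies in [0, 0], so no final state is reachable.
Total: 0.

0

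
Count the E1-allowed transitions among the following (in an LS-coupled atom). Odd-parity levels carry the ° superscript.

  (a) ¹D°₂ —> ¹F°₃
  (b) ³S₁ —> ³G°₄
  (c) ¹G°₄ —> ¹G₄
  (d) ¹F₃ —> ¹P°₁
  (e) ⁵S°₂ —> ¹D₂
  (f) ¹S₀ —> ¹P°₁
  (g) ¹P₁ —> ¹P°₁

(a) forbidden (parity fails)
(b) forbidden (ΔL, ΔJ fail)
(c) allowed
(d) forbidden (ΔL, ΔJ fail)
(e) forbidden (ΔS, ΔL fail)
(f) allowed
(g) allowed
Total allowed: 3 of 7.

3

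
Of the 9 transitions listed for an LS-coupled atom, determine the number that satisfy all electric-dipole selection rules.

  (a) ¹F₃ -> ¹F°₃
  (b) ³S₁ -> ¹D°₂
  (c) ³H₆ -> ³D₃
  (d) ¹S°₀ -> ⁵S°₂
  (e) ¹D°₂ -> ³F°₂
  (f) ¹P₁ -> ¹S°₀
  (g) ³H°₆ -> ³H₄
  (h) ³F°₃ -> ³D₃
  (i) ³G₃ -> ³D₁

3

(a) allowed
(b) forbidden (ΔS, ΔL fail)
(c) forbidden (parity, ΔL, ΔJ fail)
(d) forbidden (parity, ΔS, ΔL, ΔJ fail)
(e) forbidden (parity, ΔS fail)
(f) allowed
(g) forbidden (ΔJ fails)
(h) allowed
(i) forbidden (parity, ΔL, ΔJ fail)
Total allowed: 3 of 9.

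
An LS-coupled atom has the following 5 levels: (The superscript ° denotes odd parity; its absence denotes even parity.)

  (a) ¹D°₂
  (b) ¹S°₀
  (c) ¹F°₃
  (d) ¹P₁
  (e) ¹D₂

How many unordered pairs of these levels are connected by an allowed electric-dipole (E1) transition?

(a)–(b): forbidden (parity, ΔL, ΔJ).
(a)–(c): forbidden (parity).
(a)–(d): allowed.
(a)–(e): allowed.
(b)–(c): forbidden (parity, ΔL, ΔJ).
(b)–(d): allowed.
(b)–(e): forbidden (ΔL, ΔJ).
(c)–(d): forbidden (ΔL, ΔJ).
(c)–(e): allowed.
(d)–(e): forbidden (parity).
Allowed pairs: 4 of 10.

4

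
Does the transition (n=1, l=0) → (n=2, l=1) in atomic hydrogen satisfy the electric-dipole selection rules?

l: 0 → 1 (Δl = +1). Δl = ±1 satisfied.
All E1 selection rules are satisfied.

allowed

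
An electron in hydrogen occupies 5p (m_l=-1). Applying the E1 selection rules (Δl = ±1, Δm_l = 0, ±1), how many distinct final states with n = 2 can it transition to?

1

E1 requires Δl = ±1, so l_f ∈ {0, 2}; with 0 ≤ l_f ≤ n_f−1 = 1, the allowed l_f values are {0}.
For l_f = 0: m_f ∈ {m_i−1, m_i, m_i+1} ∩ [−0, 0] = {0} → 1 state.
Total: 1.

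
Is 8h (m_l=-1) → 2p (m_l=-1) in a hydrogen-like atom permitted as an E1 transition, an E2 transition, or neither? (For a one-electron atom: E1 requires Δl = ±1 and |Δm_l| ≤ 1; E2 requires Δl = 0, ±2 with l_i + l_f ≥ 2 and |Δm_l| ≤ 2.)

neither

Δl = 1 − 5 = -4; l_i + l_f = 6.
Δm_l = +0.
E1 (Δl = ±1, |Δm_l| ≤ 1): not satisfied.
E2 (Δl = 0,±2, l_i+l_f ≥ 2, |Δm_l| ≤ 2): not satisfied.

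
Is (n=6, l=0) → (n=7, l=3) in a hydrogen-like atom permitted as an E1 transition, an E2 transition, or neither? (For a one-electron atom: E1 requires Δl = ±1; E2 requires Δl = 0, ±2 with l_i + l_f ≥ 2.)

Δl = 3 − 0 = +3; l_i + l_f = 3.
E1 (Δl = ±1): not satisfied.
E2 (Δl = 0,±2, l_i+l_f ≥ 2): not satisfied.

neither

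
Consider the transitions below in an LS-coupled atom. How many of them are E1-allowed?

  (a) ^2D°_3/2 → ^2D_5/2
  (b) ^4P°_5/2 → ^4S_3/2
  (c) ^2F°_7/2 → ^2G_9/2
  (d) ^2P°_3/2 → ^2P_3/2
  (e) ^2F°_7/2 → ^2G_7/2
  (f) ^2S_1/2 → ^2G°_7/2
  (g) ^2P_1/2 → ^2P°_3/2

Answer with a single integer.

(a) allowed
(b) allowed
(c) allowed
(d) allowed
(e) allowed
(f) forbidden (ΔL, ΔJ fail)
(g) allowed
Total allowed: 6 of 7.

6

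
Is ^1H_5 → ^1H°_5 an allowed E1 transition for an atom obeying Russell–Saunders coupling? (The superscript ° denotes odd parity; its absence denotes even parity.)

allowed

Reading off the term symbols: S 0→0, L 5→5, J 5→5, parity even→odd.
Parity must change: even → odd — passes.
ΔS = 0: S: 0 → 0 — passes.
ΔL = 0, ±1 (not L=0↔0): L: 5 → 5, ΔL = +0 — passes.
ΔJ = 0, ±1 (not J=0↔0): J: 5 → 5, ΔJ = +0 — passes.
All four E1 rules are satisfied.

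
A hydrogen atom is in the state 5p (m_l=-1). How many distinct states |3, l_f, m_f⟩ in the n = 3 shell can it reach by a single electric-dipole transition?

4

E1 requires Δl = ±1, so l_f ∈ {0, 2}; with 0 ≤ l_f ≤ n_f−1 = 2, the allowed l_f values are {0, 2}.
For l_f = 0: m_f ∈ {m_i−1, m_i, m_i+1} ∩ [−0, 0] = {0} → 1 state.
For l_f = 2: m_f ∈ {m_i−1, m_i, m_i+1} ∩ [−2, 2] = {-2, -1, 0} → 3 states.
Total: 4.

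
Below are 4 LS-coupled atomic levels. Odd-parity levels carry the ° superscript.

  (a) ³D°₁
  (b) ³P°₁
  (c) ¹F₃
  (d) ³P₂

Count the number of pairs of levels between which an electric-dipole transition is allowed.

2

(a)–(b): forbidden (parity).
(a)–(c): forbidden (ΔS, ΔJ).
(a)–(d): allowed.
(b)–(c): forbidden (ΔS, ΔL, ΔJ).
(b)–(d): allowed.
(c)–(d): forbidden (parity, ΔS, ΔL).
Allowed pairs: 2 of 6.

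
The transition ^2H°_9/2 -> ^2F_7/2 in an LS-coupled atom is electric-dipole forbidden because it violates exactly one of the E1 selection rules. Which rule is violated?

the ΔL = 0, ±1 rule

Reading off the term symbols: S 1/2→1/2, L 5→3, J 9/2→7/2, parity odd→even.
Parity must change: odd → even — satisfied.
ΔS = 0: S: 1/2 → 1/2 — satisfied.
ΔL = 0, ±1 (not L=0↔0): L: 5 → 3, ΔL = -2 — violated.
ΔJ = 0, ±1 (not J=0↔0): J: 9/2 → 7/2, ΔJ = -1 — satisfied.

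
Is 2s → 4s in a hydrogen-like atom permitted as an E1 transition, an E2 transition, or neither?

Δl = 0 − 0 = +0; l_i + l_f = 0.
E1 (Δl = ±1): not satisfied.
E2 (Δl = 0,±2, l_i+l_f ≥ 2): not satisfied.

neither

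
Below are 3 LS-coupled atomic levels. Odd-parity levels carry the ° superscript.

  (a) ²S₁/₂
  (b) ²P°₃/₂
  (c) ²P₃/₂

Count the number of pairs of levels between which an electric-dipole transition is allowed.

2

(a)–(b): allowed.
(a)–(c): forbidden (parity).
(b)–(c): allowed.
Allowed pairs: 2 of 3.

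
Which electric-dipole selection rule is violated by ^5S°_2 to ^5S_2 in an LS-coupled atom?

Initial level: S=2, L=0, J=2, parity odd. Final level: S=2, L=0, J=2, parity even.
Parity must change: odd → even — satisfied.
ΔL = 0, ±1 (not L=0↔0): L: 0 → 0, ΔL = +0 — violated.
ΔJ = 0, ±1 (not J=0↔0): J: 2 → 2, ΔJ = +0 — satisfied.
ΔS = 0: S: 2 → 2 — satisfied.

the L=0 ↔ L=0 exclusion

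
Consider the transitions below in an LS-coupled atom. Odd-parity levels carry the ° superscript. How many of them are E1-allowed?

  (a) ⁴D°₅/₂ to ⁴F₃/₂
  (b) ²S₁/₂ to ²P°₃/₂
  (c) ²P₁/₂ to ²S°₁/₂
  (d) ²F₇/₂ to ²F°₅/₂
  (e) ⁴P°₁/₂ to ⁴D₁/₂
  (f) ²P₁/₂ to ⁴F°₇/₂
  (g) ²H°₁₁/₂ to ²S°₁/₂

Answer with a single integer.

5

(a) allowed
(b) allowed
(c) allowed
(d) allowed
(e) allowed
(f) forbidden (ΔS, ΔL, ΔJ fail)
(g) forbidden (parity, ΔL, ΔJ fail)
Total allowed: 5 of 7.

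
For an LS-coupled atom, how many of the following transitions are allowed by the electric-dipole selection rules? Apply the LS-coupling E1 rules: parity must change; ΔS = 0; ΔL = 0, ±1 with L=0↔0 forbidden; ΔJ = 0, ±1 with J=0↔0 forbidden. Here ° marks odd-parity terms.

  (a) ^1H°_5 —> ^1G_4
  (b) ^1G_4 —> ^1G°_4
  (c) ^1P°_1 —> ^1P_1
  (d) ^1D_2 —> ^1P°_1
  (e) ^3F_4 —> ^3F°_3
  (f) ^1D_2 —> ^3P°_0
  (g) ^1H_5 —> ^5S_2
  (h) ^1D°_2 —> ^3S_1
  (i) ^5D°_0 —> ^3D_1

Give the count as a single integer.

(a) allowed
(b) allowed
(c) allowed
(d) allowed
(e) allowed
(f) forbidden (ΔS, ΔJ fail)
(g) forbidden (parity, ΔS, ΔL, ΔJ fail)
(h) forbidden (ΔS, ΔL fail)
(i) forbidden (ΔS fails)
Total allowed: 5 of 9.

5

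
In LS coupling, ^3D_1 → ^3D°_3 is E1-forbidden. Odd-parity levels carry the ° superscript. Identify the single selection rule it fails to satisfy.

the ΔJ = 0, ±1 rule

Initial level: S=1, L=2, J=1, parity even. Final level: S=1, L=2, J=3, parity odd.
Parity must change: even → odd — passes.
ΔS = 0: S: 1 → 1 — passes.
ΔL = 0, ±1 (not L=0↔0): L: 2 → 2, ΔL = +0 — passes.
ΔJ = 0, ±1 (not J=0↔0): J: 1 → 3, ΔJ = +2 — fails.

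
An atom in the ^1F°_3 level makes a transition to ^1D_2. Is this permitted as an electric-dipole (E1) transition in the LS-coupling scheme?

Reading off the term symbols: S 0→0, L 3→2, J 3→2, parity odd→even.
Parity must change: odd → even — ✓.
ΔS = 0: S: 0 → 0 — ✓.
ΔL = 0, ±1 (not L=0↔0): L: 3 → 2, ΔL = -1 — ✓.
ΔJ = 0, ±1 (not J=0↔0): J: 3 → 2, ΔJ = -1 — ✓.
All four E1 rules are satisfied.

allowed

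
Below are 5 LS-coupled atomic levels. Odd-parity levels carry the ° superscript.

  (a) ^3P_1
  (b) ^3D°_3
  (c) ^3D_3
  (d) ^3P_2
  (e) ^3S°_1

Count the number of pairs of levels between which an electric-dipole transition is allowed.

(a)–(b): forbidden (ΔJ).
(a)–(c): forbidden (parity, ΔJ).
(a)–(d): forbidden (parity).
(a)–(e): allowed.
(b)–(c): allowed.
(b)–(d): allowed.
(b)–(e): forbidden (parity, ΔL, ΔJ).
(c)–(d): forbidden (parity).
(c)–(e): forbidden (ΔL, ΔJ).
(d)–(e): allowed.
Allowed pairs: 4 of 10.

4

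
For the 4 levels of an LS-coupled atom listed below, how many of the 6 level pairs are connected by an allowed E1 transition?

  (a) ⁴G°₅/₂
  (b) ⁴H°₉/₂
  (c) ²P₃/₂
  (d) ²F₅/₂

(a)–(b): forbidden (parity, ΔJ).
(a)–(c): forbidden (ΔS, ΔL).
(a)–(d): forbidden (ΔS).
(b)–(c): forbidden (ΔS, ΔL, ΔJ).
(b)–(d): forbidden (ΔS, ΔL, ΔJ).
(c)–(d): forbidden (parity, ΔL).
Allowed pairs: 0 of 6.

0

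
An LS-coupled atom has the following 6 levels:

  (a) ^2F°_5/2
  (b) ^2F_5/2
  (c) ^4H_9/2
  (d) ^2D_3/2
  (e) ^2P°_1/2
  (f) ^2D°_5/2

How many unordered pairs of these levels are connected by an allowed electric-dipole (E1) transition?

5

(a)–(b): allowed.
(a)–(c): forbidden (ΔS, ΔL, ΔJ).
(a)–(d): allowed.
(a)–(e): forbidden (parity, ΔL, ΔJ).
(a)–(f): forbidden (parity).
(b)–(c): forbidden (parity, ΔS, ΔL, ΔJ).
(b)–(d): forbidden (parity).
(b)–(e): forbidden (ΔL, ΔJ).
(b)–(f): allowed.
(c)–(d): forbidden (parity, ΔS, ΔL, ΔJ).
(c)–(e): forbidden (ΔS, ΔL, ΔJ).
(c)–(f): forbidden (ΔS, ΔL, ΔJ).
(d)–(e): allowed.
(d)–(f): allowed.
(e)–(f): forbidden (parity, ΔJ).
Allowed pairs: 5 of 15.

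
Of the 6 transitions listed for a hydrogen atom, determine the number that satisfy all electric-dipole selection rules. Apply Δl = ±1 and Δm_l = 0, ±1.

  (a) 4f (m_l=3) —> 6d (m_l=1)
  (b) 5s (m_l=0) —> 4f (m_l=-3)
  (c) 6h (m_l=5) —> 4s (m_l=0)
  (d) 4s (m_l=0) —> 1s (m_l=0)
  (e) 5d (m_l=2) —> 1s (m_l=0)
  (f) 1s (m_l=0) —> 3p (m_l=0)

1

(a) forbidden — Δm_l = -2 (E1 requires Δm_l = 0, ±1)
(b) forbidden — Δl = +3 (E1 requires Δl = ±1); Δm_l = -3 (E1 requires Δm_l = 0, ±1)
(c) forbidden — Δl = -5 (E1 requires Δl = ±1); Δm_l = -5 (E1 requires Δm_l = 0, ±1)
(d) forbidden — Δl = +0 (E1 requires Δl = ±1)
(e) forbidden — Δl = -2 (E1 requires Δl = ±1); Δm_l = -2 (E1 requires Δm_l = 0, ±1)
(f) allowed
Total allowed: 1 of 6.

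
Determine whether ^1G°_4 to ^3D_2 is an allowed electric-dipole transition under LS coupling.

forbidden

Parity must change: odd → even — ok.
ΔS = 0: S: 0 → 1 — fails.
ΔL = 0, ±1 (not L=0↔0): L: 4 → 2, ΔL = -2 — fails.
ΔJ = 0, ±1 (not J=0↔0): J: 4 → 2, ΔJ = -2 — fails.
Rule(s) violated: ΔS, ΔL, ΔJ.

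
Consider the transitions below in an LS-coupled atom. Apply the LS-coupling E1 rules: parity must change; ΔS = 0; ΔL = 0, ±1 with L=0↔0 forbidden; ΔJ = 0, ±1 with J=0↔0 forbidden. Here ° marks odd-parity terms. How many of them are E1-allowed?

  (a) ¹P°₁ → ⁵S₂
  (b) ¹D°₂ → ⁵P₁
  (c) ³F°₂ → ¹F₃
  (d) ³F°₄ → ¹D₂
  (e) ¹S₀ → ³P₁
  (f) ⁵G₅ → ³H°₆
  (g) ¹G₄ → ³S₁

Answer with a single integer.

0

(a) forbidden (ΔS fails)
(b) forbidden (ΔS fails)
(c) forbidden (ΔS fails)
(d) forbidden (ΔS, ΔJ fail)
(e) forbidden (parity, ΔS fail)
(f) forbidden (ΔS fails)
(g) forbidden (parity, ΔS, ΔL, ΔJ fail)
Total allowed: 0 of 7.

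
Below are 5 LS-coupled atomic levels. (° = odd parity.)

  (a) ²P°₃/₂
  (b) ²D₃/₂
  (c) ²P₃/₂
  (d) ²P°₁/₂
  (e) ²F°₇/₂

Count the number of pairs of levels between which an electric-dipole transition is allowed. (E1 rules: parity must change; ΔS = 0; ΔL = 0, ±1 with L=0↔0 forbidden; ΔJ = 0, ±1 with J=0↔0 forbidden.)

(a)–(b): allowed.
(a)–(c): allowed.
(a)–(d): forbidden (parity).
(a)–(e): forbidden (parity, ΔL, ΔJ).
(b)–(c): forbidden (parity).
(b)–(d): allowed.
(b)–(e): forbidden (ΔJ).
(c)–(d): allowed.
(c)–(e): forbidden (ΔL, ΔJ).
(d)–(e): forbidden (parity, ΔL, ΔJ).
Allowed pairs: 4 of 10.

4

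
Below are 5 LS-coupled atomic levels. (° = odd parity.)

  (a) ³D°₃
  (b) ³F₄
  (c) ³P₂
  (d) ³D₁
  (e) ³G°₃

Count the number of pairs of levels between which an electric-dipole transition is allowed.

3

(a)–(b): allowed.
(a)–(c): allowed.
(a)–(d): forbidden (ΔJ).
(a)–(e): forbidden (parity, ΔL).
(b)–(c): forbidden (parity, ΔL, ΔJ).
(b)–(d): forbidden (parity, ΔJ).
(b)–(e): allowed.
(c)–(d): forbidden (parity).
(c)–(e): forbidden (ΔL).
(d)–(e): forbidden (ΔL, ΔJ).
Allowed pairs: 3 of 10.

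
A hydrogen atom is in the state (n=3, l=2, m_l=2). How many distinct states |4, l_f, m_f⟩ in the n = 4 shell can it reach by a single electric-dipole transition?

4

E1 requires Δl = ±1, so l_f ∈ {1, 3}; with 0 ≤ l_f ≤ n_f−1 = 3, the allowed l_f values are {1, 3}.
For l_f = 1: m_f ∈ {m_i−1, m_i, m_i+1} ∩ [−1, 1] = {1} → 1 state.
For l_f = 3: m_f ∈ {m_i−1, m_i, m_i+1} ∩ [−3, 3] = {1, 2, 3} → 3 states.
Total: 4.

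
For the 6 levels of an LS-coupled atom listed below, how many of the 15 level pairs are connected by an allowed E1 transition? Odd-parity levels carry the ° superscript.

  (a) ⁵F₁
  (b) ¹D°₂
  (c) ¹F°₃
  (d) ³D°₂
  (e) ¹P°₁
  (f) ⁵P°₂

(a)–(b): forbidden (ΔS).
(a)–(c): forbidden (ΔS, ΔJ).
(a)–(d): forbidden (ΔS).
(a)–(e): forbidden (ΔS, ΔL).
(a)–(f): forbidden (ΔL).
(b)–(c): forbidden (parity).
(b)–(d): forbidden (parity, ΔS).
(b)–(e): forbidden (parity).
(b)–(f): forbidden (parity, ΔS).
(c)–(d): forbidden (parity, ΔS).
(c)–(e): forbidden (parity, ΔL, ΔJ).
(c)–(f): forbidden (parity, ΔS, ΔL).
(d)–(e): forbidden (parity, ΔS).
(d)–(f): forbidden (parity, ΔS).
(e)–(f): forbidden (parity, ΔS).
Allowed pairs: 0 of 15.

0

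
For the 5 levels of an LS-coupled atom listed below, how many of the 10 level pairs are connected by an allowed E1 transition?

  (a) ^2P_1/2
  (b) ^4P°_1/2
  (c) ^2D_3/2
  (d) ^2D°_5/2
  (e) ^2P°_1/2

(a)–(b): forbidden (ΔS).
(a)–(c): forbidden (parity).
(a)–(d): forbidden (ΔJ).
(a)–(e): allowed.
(b)–(c): forbidden (ΔS).
(b)–(d): forbidden (parity, ΔS, ΔJ).
(b)–(e): forbidden (parity, ΔS).
(c)–(d): allowed.
(c)–(e): allowed.
(d)–(e): forbidden (parity, ΔJ).
Allowed pairs: 3 of 10.

3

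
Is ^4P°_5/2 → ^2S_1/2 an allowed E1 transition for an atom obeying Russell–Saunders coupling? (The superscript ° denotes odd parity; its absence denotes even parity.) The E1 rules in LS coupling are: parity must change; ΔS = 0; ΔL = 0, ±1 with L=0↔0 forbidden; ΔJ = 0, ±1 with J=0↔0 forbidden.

ΔJ = 0, ±1 (not J=0↔0): J: 5/2 → 1/2, ΔJ = -2 — fails.
ΔS = 0: S: 3/2 → 1/2 — fails.
ΔL = 0, ±1 (not L=0↔0): L: 1 → 0, ΔL = -1 — passes.
Parity must change: odd → even — passes.
Rule(s) violated: ΔS, ΔJ.

forbidden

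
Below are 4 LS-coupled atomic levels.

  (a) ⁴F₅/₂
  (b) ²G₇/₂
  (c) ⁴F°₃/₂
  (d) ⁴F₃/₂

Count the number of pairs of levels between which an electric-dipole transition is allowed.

(a)–(b): forbidden (parity, ΔS).
(a)–(c): allowed.
(a)–(d): forbidden (parity).
(b)–(c): forbidden (ΔS, ΔJ).
(b)–(d): forbidden (parity, ΔS, ΔJ).
(c)–(d): allowed.
Allowed pairs: 2 of 6.

2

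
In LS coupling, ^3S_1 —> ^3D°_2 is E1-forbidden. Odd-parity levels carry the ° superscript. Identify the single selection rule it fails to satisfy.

the ΔL = 0, ±1 rule

Reading off the term symbols: S 1→1, L 0→2, J 1→2, parity even→odd.
Parity must change: even → odd — ✓.
ΔS = 0: S: 1 → 1 — ✓.
ΔL = 0, ±1 (not L=0↔0): L: 0 → 2, ΔL = +2 — ✗.
ΔJ = 0, ±1 (not J=0↔0): J: 1 → 2, ΔJ = +1 — ✓.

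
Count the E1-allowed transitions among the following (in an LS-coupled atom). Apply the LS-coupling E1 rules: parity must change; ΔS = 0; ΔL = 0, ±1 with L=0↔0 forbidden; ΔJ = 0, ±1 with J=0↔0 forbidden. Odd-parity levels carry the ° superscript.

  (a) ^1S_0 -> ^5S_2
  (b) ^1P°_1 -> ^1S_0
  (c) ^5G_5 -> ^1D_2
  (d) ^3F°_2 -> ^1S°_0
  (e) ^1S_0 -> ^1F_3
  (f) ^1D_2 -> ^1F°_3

2

(a) forbidden (parity, ΔS, ΔL, ΔJ fail)
(b) allowed
(c) forbidden (parity, ΔS, ΔL, ΔJ fail)
(d) forbidden (parity, ΔS, ΔL, ΔJ fail)
(e) forbidden (parity, ΔL, ΔJ fail)
(f) allowed
Total allowed: 2 of 6.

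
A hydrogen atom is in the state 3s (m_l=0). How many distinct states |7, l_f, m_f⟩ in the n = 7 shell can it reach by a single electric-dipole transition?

E1 requires Δl = ±1, so l_f ∈ {-1, 1}; with 0 ≤ l_f ≤ n_f−1 = 6, the allowed l_f values are {1}.
For l_f = 1: m_f ∈ {m_i−1, m_i, m_i+1} ∩ [−1, 1] = {-1, 0, 1} → 3 states.
Total: 3.

3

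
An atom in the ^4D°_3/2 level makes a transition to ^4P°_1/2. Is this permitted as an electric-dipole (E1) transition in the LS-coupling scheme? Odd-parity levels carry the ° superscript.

forbidden

ΔL = 0, ±1 (not L=0↔0): L: 2 → 1, ΔL = -1 — satisfied.
ΔS = 0: S: 3/2 → 3/2 — satisfied.
ΔJ = 0, ±1 (not J=0↔0): J: 3/2 → 1/2, ΔJ = -1 — satisfied.
Parity must change: odd → odd — violated.
Rule(s) violated: parity.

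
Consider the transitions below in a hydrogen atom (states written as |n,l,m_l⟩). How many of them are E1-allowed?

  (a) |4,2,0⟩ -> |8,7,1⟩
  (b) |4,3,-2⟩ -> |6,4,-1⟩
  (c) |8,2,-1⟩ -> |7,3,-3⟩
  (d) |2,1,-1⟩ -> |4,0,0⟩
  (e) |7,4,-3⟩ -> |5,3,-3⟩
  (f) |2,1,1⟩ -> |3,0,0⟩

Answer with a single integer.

(a) forbidden — Δl = +5 (E1 requires Δl = ±1)
(b) allowed
(c) forbidden — Δm_l = -2 (E1 requires Δm_l = 0, ±1)
(d) allowed
(e) allowed
(f) allowed
Total allowed: 4 of 6.

4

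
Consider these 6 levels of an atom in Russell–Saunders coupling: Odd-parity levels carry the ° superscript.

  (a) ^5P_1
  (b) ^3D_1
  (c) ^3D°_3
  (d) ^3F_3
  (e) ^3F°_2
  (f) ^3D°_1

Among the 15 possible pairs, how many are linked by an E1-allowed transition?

(a)–(b): forbidden (parity, ΔS).
(a)–(c): forbidden (ΔS, ΔJ).
(a)–(d): forbidden (parity, ΔS, ΔL, ΔJ).
(a)–(e): forbidden (ΔS, ΔL).
(a)–(f): forbidden (ΔS).
(b)–(c): forbidden (ΔJ).
(b)–(d): forbidden (parity, ΔJ).
(b)–(e): allowed.
(b)–(f): allowed.
(c)–(d): allowed.
(c)–(e): forbidden (parity).
(c)–(f): forbidden (parity, ΔJ).
(d)–(e): allowed.
(d)–(f): forbidden (ΔJ).
(e)–(f): forbidden (parity).
Allowed pairs: 4 of 15.

4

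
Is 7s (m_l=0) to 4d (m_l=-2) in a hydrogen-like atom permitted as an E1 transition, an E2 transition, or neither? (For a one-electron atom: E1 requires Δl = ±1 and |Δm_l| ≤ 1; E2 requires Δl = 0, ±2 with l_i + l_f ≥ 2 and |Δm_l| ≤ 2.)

E2

Δl = 2 − 0 = +2; l_i + l_f = 2.
Δm_l = -2.
E1 (Δl = ±1, |Δm_l| ≤ 1): not satisfied.
E2 (Δl = 0,±2, l_i+l_f ≥ 2, |Δm_l| ≤ 2): satisfied.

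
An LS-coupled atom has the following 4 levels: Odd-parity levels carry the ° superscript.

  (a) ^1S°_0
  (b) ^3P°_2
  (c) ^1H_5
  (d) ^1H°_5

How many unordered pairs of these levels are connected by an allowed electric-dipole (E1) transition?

(a)–(b): forbidden (parity, ΔS, ΔJ).
(a)–(c): forbidden (ΔL, ΔJ).
(a)–(d): forbidden (parity, ΔL, ΔJ).
(b)–(c): forbidden (ΔS, ΔL, ΔJ).
(b)–(d): forbidden (parity, ΔS, ΔL, ΔJ).
(c)–(d): allowed.
Allowed pairs: 1 of 6.

1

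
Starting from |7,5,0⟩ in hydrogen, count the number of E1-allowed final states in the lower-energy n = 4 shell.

E1 requires l_f ∈ {4, 6}, but neither lies in [0, 3], so no final state is reachable.
Total: 0.

0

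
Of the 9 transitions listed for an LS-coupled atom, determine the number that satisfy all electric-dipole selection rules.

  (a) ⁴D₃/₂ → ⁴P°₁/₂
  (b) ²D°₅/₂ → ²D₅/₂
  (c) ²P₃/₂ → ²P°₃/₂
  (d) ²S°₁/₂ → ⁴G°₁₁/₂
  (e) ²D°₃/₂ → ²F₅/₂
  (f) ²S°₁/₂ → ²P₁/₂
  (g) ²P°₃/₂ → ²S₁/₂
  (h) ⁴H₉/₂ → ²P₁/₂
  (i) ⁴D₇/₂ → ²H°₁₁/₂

6

(a) allowed
(b) allowed
(c) allowed
(d) forbidden (parity, ΔS, ΔL, ΔJ fail)
(e) allowed
(f) allowed
(g) allowed
(h) forbidden (parity, ΔS, ΔL, ΔJ fail)
(i) forbidden (ΔS, ΔL, ΔJ fail)
Total allowed: 6 of 9.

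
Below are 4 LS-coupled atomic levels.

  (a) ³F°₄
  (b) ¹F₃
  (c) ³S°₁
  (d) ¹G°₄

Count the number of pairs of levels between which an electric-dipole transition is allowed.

1

(a)–(b): forbidden (ΔS).
(a)–(c): forbidden (parity, ΔL, ΔJ).
(a)–(d): forbidden (parity, ΔS).
(b)–(c): forbidden (ΔS, ΔL, ΔJ).
(b)–(d): allowed.
(c)–(d): forbidden (parity, ΔS, ΔL, ΔJ).
Allowed pairs: 1 of 6.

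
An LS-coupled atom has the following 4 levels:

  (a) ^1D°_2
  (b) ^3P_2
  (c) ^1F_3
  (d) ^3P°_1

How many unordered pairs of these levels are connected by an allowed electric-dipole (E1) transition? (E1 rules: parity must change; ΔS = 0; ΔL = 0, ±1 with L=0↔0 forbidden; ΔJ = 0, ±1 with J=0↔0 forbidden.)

2

(a)–(b): forbidden (ΔS).
(a)–(c): allowed.
(a)–(d): forbidden (parity, ΔS).
(b)–(c): forbidden (parity, ΔS, ΔL).
(b)–(d): allowed.
(c)–(d): forbidden (ΔS, ΔL, ΔJ).
Allowed pairs: 2 of 6.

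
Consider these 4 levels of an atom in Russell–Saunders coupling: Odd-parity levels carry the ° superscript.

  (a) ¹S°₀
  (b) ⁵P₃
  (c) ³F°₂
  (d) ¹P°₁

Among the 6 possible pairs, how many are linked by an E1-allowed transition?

0

(a)–(b): forbidden (ΔS, ΔJ).
(a)–(c): forbidden (parity, ΔS, ΔL, ΔJ).
(a)–(d): forbidden (parity).
(b)–(c): forbidden (ΔS, ΔL).
(b)–(d): forbidden (ΔS, ΔJ).
(c)–(d): forbidden (parity, ΔS, ΔL).
Allowed pairs: 0 of 6.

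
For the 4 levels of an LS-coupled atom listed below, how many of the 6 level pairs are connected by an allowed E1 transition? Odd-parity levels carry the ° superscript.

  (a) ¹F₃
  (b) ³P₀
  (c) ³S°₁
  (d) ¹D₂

(a)–(b): forbidden (parity, ΔS, ΔL, ΔJ).
(a)–(c): forbidden (ΔS, ΔL, ΔJ).
(a)–(d): forbidden (parity).
(b)–(c): allowed.
(b)–(d): forbidden (parity, ΔS, ΔJ).
(c)–(d): forbidden (ΔS, ΔL).
Allowed pairs: 1 of 6.

1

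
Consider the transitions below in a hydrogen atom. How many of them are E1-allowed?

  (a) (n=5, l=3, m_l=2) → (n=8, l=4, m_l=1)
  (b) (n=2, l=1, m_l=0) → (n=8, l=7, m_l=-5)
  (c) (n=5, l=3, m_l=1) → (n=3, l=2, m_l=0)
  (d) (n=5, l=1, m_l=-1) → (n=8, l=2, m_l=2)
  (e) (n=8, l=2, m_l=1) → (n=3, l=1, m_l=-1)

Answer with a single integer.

2

(a) allowed
(b) forbidden — Δl = +6 (E1 requires Δl = ±1); Δm_l = -5 (E1 requires Δm_l = 0, ±1)
(c) allowed
(d) forbidden — Δm_l = +3 (E1 requires Δm_l = 0, ±1)
(e) forbidden — Δm_l = -2 (E1 requires Δm_l = 0, ±1)
Total allowed: 2 of 5.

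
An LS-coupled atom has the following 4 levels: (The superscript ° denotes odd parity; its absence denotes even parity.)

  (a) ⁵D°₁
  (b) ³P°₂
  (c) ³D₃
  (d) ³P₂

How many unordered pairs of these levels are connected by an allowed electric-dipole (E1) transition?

2

(a)–(b): forbidden (parity, ΔS).
(a)–(c): forbidden (ΔS, ΔJ).
(a)–(d): forbidden (ΔS).
(b)–(c): allowed.
(b)–(d): allowed.
(c)–(d): forbidden (parity).
Allowed pairs: 2 of 6.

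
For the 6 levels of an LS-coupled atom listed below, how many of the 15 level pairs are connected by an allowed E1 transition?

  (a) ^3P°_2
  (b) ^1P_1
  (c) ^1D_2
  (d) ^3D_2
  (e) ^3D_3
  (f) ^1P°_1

4

(a)–(b): forbidden (ΔS).
(a)–(c): forbidden (ΔS).
(a)–(d): allowed.
(a)–(e): allowed.
(a)–(f): forbidden (parity, ΔS).
(b)–(c): forbidden (parity).
(b)–(d): forbidden (parity, ΔS).
(b)–(e): forbidden (parity, ΔS, ΔJ).
(b)–(f): allowed.
(c)–(d): forbidden (parity, ΔS).
(c)–(e): forbidden (parity, ΔS).
(c)–(f): allowed.
(d)–(e): forbidden (parity).
(d)–(f): forbidden (ΔS).
(e)–(f): forbidden (ΔS, ΔJ).
Allowed pairs: 4 of 15.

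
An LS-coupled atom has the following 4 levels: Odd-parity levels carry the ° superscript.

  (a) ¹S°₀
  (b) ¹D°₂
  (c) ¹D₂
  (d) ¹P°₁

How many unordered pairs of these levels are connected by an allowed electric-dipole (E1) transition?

2

(a)–(b): forbidden (parity, ΔL, ΔJ).
(a)–(c): forbidden (ΔL, ΔJ).
(a)–(d): forbidden (parity).
(b)–(c): allowed.
(b)–(d): forbidden (parity).
(c)–(d): allowed.
Allowed pairs: 2 of 6.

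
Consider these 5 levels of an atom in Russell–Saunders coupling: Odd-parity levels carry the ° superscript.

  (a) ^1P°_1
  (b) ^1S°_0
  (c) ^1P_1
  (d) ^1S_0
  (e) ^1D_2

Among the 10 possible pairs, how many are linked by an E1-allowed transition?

4

(a)–(b): forbidden (parity).
(a)–(c): allowed.
(a)–(d): allowed.
(a)–(e): allowed.
(b)–(c): allowed.
(b)–(d): forbidden (ΔL, ΔJ).
(b)–(e): forbidden (ΔL, ΔJ).
(c)–(d): forbidden (parity).
(c)–(e): forbidden (parity).
(d)–(e): forbidden (parity, ΔL, ΔJ).
Allowed pairs: 4 of 10.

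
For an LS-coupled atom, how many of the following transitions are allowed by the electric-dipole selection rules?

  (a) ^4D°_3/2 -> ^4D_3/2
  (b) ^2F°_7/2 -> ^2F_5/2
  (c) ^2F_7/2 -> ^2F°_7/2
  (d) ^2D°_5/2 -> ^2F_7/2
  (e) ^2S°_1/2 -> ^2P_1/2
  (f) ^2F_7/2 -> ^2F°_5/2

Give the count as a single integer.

(a) allowed
(b) allowed
(c) allowed
(d) allowed
(e) allowed
(f) allowed
Total allowed: 6 of 6.

6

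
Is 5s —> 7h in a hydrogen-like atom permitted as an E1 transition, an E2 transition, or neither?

neither

Δl = 5 − 0 = +5; l_i + l_f = 5.
E1 (Δl = ±1): not satisfied.
E2 (Δl = 0,±2, l_i+l_f ≥ 2): not satisfied.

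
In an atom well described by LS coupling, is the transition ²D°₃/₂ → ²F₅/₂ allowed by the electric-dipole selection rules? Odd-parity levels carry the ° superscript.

allowed

Reading off the term symbols: S 1/2→1/2, L 2→3, J 3/2→5/2, parity odd→even.
ΔL = 0, ±1 (not L=0↔0): L: 2 → 3, ΔL = +1 — satisfied.
Parity must change: odd → even — satisfied.
ΔJ = 0, ±1 (not J=0↔0): J: 3/2 → 5/2, ΔJ = +1 — satisfied.
ΔS = 0: S: 1/2 → 1/2 — satisfied.
All four E1 rules are satisfied.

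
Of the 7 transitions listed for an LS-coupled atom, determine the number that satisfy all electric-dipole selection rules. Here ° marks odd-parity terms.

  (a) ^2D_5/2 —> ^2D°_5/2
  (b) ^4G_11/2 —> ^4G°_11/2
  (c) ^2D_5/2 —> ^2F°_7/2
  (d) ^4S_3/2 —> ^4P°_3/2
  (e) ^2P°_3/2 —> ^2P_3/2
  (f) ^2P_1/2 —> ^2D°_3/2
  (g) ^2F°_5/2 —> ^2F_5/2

(a) allowed
(b) allowed
(c) allowed
(d) allowed
(e) allowed
(f) allowed
(g) allowed
Total allowed: 7 of 7.

7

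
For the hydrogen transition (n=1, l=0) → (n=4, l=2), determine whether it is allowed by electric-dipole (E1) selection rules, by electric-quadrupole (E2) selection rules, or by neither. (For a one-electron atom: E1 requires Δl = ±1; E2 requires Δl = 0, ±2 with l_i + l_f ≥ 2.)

Δl = 2 − 0 = +2; l_i + l_f = 2.
E1 (Δl = ±1): not satisfied.
E2 (Δl = 0,±2, l_i+l_f ≥ 2): satisfied.

E2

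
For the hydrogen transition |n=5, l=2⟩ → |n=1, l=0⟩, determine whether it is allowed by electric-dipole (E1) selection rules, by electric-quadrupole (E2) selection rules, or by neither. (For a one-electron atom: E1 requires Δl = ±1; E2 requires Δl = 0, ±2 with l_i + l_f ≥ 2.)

Δl = 0 − 2 = -2; l_i + l_f = 2.
E1 (Δl = ±1): not satisfied.
E2 (Δl = 0,±2, l_i+l_f ≥ 2): satisfied.

E2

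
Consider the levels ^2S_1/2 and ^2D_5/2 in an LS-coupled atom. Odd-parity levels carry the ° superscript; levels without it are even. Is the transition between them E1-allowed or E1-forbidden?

Reading off the term symbols: S 1/2→1/2, L 0→2, J 1/2→5/2, parity even→even.
Parity must change: even → even — violated.
ΔS = 0: S: 1/2 → 1/2 — satisfied.
ΔL = 0, ±1 (not L=0↔0): L: 0 → 2, ΔL = +2 — violated.
ΔJ = 0, ±1 (not J=0↔0): J: 1/2 → 5/2, ΔJ = +2 — violated.
Rule(s) violated: parity, ΔL, ΔJ.

forbidden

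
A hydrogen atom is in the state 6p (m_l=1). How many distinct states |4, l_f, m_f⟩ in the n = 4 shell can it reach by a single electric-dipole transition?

4

E1 requires Δl = ±1, so l_f ∈ {0, 2}; with 0 ≤ l_f ≤ n_f−1 = 3, the allowed l_f values are {0, 2}.
For l_f = 0: m_f ∈ {m_i−1, m_i, m_i+1} ∩ [−0, 0] = {0} → 1 state.
For l_f = 2: m_f ∈ {m_i−1, m_i, m_i+1} ∩ [−2, 2] = {0, 1, 2} → 3 states.
Total: 4.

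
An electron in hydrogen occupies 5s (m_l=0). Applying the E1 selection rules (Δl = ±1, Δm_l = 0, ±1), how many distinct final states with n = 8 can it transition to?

E1 requires Δl = ±1, so l_f ∈ {-1, 1}; with 0 ≤ l_f ≤ n_f−1 = 7, the allowed l_f values are {1}.
For l_f = 1: m_f ∈ {m_i−1, m_i, m_i+1} ∩ [−1, 1] = {-1, 0, 1} → 3 states.
Total: 3.

3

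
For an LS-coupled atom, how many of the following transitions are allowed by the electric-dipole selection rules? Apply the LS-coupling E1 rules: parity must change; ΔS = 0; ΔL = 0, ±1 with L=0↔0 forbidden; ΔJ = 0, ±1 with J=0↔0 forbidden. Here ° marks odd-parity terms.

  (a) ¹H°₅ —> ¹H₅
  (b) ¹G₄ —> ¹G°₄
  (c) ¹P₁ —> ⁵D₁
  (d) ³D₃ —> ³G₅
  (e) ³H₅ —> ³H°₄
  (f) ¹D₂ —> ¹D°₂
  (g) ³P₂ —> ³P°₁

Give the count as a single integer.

5

(a) allowed
(b) allowed
(c) forbidden (parity, ΔS fail)
(d) forbidden (parity, ΔL, ΔJ fail)
(e) allowed
(f) allowed
(g) allowed
Total allowed: 5 of 7.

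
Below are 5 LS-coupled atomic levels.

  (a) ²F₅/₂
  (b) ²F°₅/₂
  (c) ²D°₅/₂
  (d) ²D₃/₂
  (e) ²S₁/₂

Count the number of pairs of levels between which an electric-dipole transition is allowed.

4

(a)–(b): allowed.
(a)–(c): allowed.
(a)–(d): forbidden (parity).
(a)–(e): forbidden (parity, ΔL, ΔJ).
(b)–(c): forbidden (parity).
(b)–(d): allowed.
(b)–(e): forbidden (ΔL, ΔJ).
(c)–(d): allowed.
(c)–(e): forbidden (ΔL, ΔJ).
(d)–(e): forbidden (parity, ΔL).
Allowed pairs: 4 of 10.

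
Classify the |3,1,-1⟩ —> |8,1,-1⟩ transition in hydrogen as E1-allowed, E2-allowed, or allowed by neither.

Δl = 1 − 1 = +0; l_i + l_f = 2.
Δm_l = +0.
E1 (Δl = ±1, |Δm_l| ≤ 1): not satisfied.
E2 (Δl = 0,±2, l_i+l_f ≥ 2, |Δm_l| ≤ 2): satisfied.

E2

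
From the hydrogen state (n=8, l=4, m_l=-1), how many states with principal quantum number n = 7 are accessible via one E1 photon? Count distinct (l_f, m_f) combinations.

E1 requires Δl = ±1, so l_f ∈ {3, 5}; with 0 ≤ l_f ≤ n_f−1 = 6, the allowed l_f values are {3, 5}.
For l_f = 3: m_f ∈ {m_i−1, m_i, m_i+1} ∩ [−3, 3] = {-2, -1, 0} → 3 states.
For l_f = 5: m_f ∈ {m_i−1, m_i, m_i+1} ∩ [−5, 5] = {-2, -1, 0} → 3 states.
Total: 6.

6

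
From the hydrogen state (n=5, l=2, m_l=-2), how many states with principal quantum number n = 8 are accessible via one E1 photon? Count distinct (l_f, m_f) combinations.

E1 requires Δl = ±1, so l_f ∈ {1, 3}; with 0 ≤ l_f ≤ n_f−1 = 7, the allowed l_f values are {1, 3}.
For l_f = 1: m_f ∈ {m_i−1, m_i, m_i+1} ∩ [−1, 1] = {-1} → 1 state.
For l_f = 3: m_f ∈ {m_i−1, m_i, m_i+1} ∩ [−3, 3] = {-3, -2, -1} → 3 states.
Total: 4.

4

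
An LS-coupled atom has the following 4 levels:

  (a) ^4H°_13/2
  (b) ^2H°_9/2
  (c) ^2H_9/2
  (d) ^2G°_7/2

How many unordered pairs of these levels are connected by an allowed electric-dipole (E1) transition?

(a)–(b): forbidden (parity, ΔS, ΔJ).
(a)–(c): forbidden (ΔS, ΔJ).
(a)–(d): forbidden (parity, ΔS, ΔJ).
(b)–(c): allowed.
(b)–(d): forbidden (parity).
(c)–(d): allowed.
Allowed pairs: 2 of 6.

2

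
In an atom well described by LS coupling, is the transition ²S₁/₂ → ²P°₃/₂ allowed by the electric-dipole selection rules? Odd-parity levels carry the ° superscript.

Reading off the term symbols: S 1/2→1/2, L 0→1, J 1/2→3/2, parity even→odd.
Parity must change: even → odd — satisfied.
ΔS = 0: S: 1/2 → 1/2 — satisfied.
ΔL = 0, ±1 (not L=0↔0): L: 0 → 1, ΔL = +1 — satisfied.
ΔJ = 0, ±1 (not J=0↔0): J: 1/2 → 3/2, ΔJ = +1 — satisfied.
All four E1 rules are satisfied.

allowed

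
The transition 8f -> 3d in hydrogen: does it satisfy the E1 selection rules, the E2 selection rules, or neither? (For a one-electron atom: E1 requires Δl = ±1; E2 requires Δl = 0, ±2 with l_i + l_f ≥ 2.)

E1

Δl = 2 − 3 = -1; l_i + l_f = 5.
E1 (Δl = ±1): satisfied.
E2 (Δl = 0,±2, l_i+l_f ≥ 2): not satisfied.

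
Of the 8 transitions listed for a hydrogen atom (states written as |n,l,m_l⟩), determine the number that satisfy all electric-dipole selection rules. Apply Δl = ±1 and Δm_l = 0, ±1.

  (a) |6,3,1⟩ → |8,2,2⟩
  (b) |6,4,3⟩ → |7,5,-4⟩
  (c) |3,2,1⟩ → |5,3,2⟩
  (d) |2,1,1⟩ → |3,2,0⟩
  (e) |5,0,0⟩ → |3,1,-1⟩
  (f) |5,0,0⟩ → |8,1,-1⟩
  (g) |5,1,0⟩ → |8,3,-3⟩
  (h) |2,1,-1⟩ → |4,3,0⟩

5

(a) allowed
(b) forbidden — Δm_l = -7 (E1 requires Δm_l = 0, ±1)
(c) allowed
(d) allowed
(e) allowed
(f) allowed
(g) forbidden — Δl = +2 (E1 requires Δl = ±1); Δm_l = -3 (E1 requires Δm_l = 0, ±1)
(h) forbidden — Δl = +2 (E1 requires Δl = ±1)
Total allowed: 5 of 8.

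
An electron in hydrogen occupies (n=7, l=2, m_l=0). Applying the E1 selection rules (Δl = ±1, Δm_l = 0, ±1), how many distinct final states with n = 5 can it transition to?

6

E1 requires Δl = ±1, so l_f ∈ {1, 3}; with 0 ≤ l_f ≤ n_f−1 = 4, the allowed l_f values are {1, 3}.
For l_f = 1: m_f ∈ {m_i−1, m_i, m_i+1} ∩ [−1, 1] = {-1, 0, 1} → 3 states.
For l_f = 3: m_f ∈ {m_i−1, m_i, m_i+1} ∩ [−3, 3] = {-1, 0, 1} → 3 states.
Total: 6.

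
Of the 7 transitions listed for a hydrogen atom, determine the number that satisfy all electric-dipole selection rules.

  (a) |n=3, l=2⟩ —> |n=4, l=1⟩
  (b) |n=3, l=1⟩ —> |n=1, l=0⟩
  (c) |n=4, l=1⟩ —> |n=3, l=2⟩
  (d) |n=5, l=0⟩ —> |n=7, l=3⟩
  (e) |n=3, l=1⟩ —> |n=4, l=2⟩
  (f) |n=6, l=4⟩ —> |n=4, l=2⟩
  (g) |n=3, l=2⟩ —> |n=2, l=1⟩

(a) allowed
(b) allowed
(c) allowed
(d) forbidden — Δl = +3 (E1 requires Δl = ±1)
(e) allowed
(f) forbidden — Δl = -2 (E1 requires Δl = ±1)
(g) allowed
Total allowed: 5 of 7.

5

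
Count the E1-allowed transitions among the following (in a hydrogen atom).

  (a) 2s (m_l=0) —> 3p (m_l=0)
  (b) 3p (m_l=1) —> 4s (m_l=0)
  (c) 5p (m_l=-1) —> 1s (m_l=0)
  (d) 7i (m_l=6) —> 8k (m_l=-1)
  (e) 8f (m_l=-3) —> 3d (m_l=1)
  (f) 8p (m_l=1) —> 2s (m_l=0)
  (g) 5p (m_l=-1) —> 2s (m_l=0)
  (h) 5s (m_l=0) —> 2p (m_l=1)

(a) allowed
(b) allowed
(c) allowed
(d) forbidden — Δm_l = -7 (E1 requires Δm_l = 0, ±1)
(e) forbidden — Δm_l = +4 (E1 requires Δm_l = 0, ±1)
(f) allowed
(g) allowed
(h) allowed
Total allowed: 6 of 8.

6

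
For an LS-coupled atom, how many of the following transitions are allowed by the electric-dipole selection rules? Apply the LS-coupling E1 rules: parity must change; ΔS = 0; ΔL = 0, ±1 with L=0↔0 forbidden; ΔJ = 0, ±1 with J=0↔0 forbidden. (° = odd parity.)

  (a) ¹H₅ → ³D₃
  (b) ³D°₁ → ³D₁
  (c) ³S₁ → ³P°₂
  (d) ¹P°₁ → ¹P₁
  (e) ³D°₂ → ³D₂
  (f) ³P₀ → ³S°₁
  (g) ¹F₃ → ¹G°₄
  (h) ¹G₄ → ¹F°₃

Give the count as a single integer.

(a) forbidden (parity, ΔS, ΔL, ΔJ fail)
(b) allowed
(c) allowed
(d) allowed
(e) allowed
(f) allowed
(g) allowed
(h) allowed
Total allowed: 7 of 8.

7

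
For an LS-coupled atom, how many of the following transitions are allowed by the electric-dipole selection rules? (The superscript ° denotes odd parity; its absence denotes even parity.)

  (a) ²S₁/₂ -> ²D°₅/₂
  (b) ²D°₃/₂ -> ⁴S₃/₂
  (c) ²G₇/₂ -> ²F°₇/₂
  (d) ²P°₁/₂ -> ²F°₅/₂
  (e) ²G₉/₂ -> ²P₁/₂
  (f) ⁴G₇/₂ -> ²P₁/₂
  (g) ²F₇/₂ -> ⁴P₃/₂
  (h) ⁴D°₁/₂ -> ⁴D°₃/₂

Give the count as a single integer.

1

(a) forbidden (ΔL, ΔJ fail)
(b) forbidden (ΔS, ΔL fail)
(c) allowed
(d) forbidden (parity, ΔL, ΔJ fail)
(e) forbidden (parity, ΔL, ΔJ fail)
(f) forbidden (parity, ΔS, ΔL, ΔJ fail)
(g) forbidden (parity, ΔS, ΔL, ΔJ fail)
(h) forbidden (parity fails)
Total allowed: 1 of 8.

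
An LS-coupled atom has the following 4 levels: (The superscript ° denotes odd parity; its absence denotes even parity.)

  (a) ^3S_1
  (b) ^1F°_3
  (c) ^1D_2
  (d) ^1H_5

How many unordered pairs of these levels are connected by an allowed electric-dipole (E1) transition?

1

(a)–(b): forbidden (ΔS, ΔL, ΔJ).
(a)–(c): forbidden (parity, ΔS, ΔL).
(a)–(d): forbidden (parity, ΔS, ΔL, ΔJ).
(b)–(c): allowed.
(b)–(d): forbidden (ΔL, ΔJ).
(c)–(d): forbidden (parity, ΔL, ΔJ).
Allowed pairs: 1 of 6.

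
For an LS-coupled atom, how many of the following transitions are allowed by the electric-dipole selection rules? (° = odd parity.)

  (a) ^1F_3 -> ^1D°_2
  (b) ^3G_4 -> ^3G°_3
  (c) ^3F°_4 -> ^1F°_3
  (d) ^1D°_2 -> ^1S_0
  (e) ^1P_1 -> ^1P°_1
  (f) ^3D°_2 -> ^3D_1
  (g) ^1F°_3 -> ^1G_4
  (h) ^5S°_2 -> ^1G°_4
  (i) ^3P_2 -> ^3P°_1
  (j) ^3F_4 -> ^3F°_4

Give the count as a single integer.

7

(a) allowed
(b) allowed
(c) forbidden (parity, ΔS fail)
(d) forbidden (ΔL, ΔJ fail)
(e) allowed
(f) allowed
(g) allowed
(h) forbidden (parity, ΔS, ΔL, ΔJ fail)
(i) allowed
(j) allowed
Total allowed: 7 of 10.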